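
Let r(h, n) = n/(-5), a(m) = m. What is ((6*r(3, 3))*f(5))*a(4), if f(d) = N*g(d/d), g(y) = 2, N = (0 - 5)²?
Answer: -720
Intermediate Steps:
N = 25 (N = (-5)² = 25)
f(d) = 50 (f(d) = 25*2 = 50)
r(h, n) = -n/5 (r(h, n) = n*(-⅕) = -n/5)
((6*r(3, 3))*f(5))*a(4) = ((6*(-⅕*3))*50)*4 = ((6*(-⅗))*50)*4 = -18/5*50*4 = -180*4 = -720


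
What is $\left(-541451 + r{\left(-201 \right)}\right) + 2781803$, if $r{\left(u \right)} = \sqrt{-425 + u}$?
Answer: $2240352 + i \sqrt{626} \approx 2.2404 \cdot 10^{6} + 25.02 i$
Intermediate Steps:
$\left(-541451 + r{\left(-201 \right)}\right) + 2781803 = \left(-541451 + \sqrt{-425 - 201}\right) + 2781803 = \left(-541451 + \sqrt{-626}\right) + 2781803 = \left(-541451 + i \sqrt{626}\right) + 2781803 = 2240352 + i \sqrt{626}$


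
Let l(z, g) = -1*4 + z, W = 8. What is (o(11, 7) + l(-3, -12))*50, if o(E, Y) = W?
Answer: 50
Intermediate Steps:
l(z, g) = -4 + z
o(E, Y) = 8
(o(11, 7) + l(-3, -12))*50 = (8 + (-4 - 3))*50 = (8 - 7)*50 = 1*50 = 50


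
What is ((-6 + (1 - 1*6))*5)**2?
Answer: 3025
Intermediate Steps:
((-6 + (1 - 1*6))*5)**2 = ((-6 + (1 - 6))*5)**2 = ((-6 - 5)*5)**2 = (-11*5)**2 = (-55)**2 = 3025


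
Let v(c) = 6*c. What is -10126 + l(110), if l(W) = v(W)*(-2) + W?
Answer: -11336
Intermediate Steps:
l(W) = -11*W (l(W) = (6*W)*(-2) + W = -12*W + W = -11*W)
-10126 + l(110) = -10126 - 11*110 = -10126 - 1210 = -11336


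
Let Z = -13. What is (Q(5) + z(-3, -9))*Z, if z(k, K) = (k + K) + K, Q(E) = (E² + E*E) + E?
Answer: -442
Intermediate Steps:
Q(E) = E + 2*E² (Q(E) = (E² + E²) + E = 2*E² + E = E + 2*E²)
z(k, K) = k + 2*K (z(k, K) = (K + k) + K = k + 2*K)
(Q(5) + z(-3, -9))*Z = (5*(1 + 2*5) + (-3 + 2*(-9)))*(-13) = (5*(1 + 10) + (-3 - 18))*(-13) = (5*11 - 21)*(-13) = (55 - 21)*(-13) = 34*(-13) = -442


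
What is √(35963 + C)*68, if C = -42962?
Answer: 68*I*√6999 ≈ 5688.9*I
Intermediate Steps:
√(35963 + C)*68 = √(35963 - 42962)*68 = √(-6999)*68 = (I*√6999)*68 = 68*I*√6999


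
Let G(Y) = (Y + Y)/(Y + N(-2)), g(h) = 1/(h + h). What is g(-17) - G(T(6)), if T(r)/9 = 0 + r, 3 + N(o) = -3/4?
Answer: -4963/2278 ≈ -2.1787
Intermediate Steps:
N(o) = -15/4 (N(o) = -3 - 3/4 = -15/4)
T(r) = 9*r (T(r) = 9*(0 + r) = 9*r)
g(h) = 1/(2*h)
G(Y) = 2*Y/(-15/4 + Y) (G(Y) = (Y + Y)/(Y - 15/4) = (2*Y)/(-15/4 + Y) = 2*Y/(-15/4 + Y))
g(-17) - G(T(6)) = (1/2)/(-17) - 8*9*6/(-15 + 4*(9*6)) = (1/2)*(-1/17) - 8*54/(-15 + 4*54) = -1/34 - 8*54/(-15 + 216) = -1/34 - 8*54/201 = -1/34 - 1*144/67 = -1/34 - 144/67 = -4963/2278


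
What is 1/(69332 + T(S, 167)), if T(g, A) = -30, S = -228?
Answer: 1/69302 ≈ 1.4430e-5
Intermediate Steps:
1/(69332 + T(S, 167)) = 1/(69332 - 30) = 1/69302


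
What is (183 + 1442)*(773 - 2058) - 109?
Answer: -2088234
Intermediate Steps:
(183 + 1442)*(773 - 2058) - 109 = 1625*(-1285) - 109 = -2088125 - 109 = -2088234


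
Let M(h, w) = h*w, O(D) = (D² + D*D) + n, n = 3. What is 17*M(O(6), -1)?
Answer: -1275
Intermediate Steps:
O(D) = 3 + 2*D² (O(D) = (D² + D*D) + 3 = (D² + D²) + 3 = 2*D² + 3 = 3 + 2*D²)
17*M(O(6), -1) = 17*((3 + 2*6²)*(-1)) = 17*((3 + 2*36)*(-1)) = 17*((3 + 72)*(-1)) = 17*(75*(-1)) = 17*(-75) = -1275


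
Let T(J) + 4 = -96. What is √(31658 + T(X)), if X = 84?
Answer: √31558 ≈ 177.65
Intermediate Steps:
T(J) = -100 (T(J) = -4 - 96 = -100)
√(31658 + T(X)) = √(31658 - 100) = √31558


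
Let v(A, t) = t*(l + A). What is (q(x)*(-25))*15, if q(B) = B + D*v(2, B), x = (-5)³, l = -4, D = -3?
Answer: 328125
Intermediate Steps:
v(A, t) = t*(-4 + A)
x = -125
q(B) = 7*B (q(B) = B - 3*B*(-4 + 2) = B - 3*B*(-2) = B - (-6)*B = B + 6*B = 7*B)
(q(x)*(-25))*15 = ((7*(-125))*(-25))*15 = -875*(-25)*15 = 21875*15 = 328125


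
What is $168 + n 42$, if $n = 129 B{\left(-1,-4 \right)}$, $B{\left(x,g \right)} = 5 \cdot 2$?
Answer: $54348$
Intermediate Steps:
$B{\left(x,g \right)} = 10$
$n = 1290$ ($n = 129 \cdot 10 = 1290$)
$168 + n 42 = 168 + 1290 \cdot 42 = 168 + 54180 = 54348$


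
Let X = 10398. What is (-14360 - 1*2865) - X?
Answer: -27623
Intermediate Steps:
(-14360 - 1*2865) - X = (-14360 - 1*2865) - 1*10398 = (-14360 - 2865) - 10398 = -17225 - 10398 = -27623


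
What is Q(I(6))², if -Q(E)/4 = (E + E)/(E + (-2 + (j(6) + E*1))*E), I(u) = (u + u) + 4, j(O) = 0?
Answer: 64/225 ≈ 0.28444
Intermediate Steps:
I(u) = 4 + 2*u (I(u) = 2*u + 4 = 4 + 2*u)
Q(E) = -8*E/(E + E*(-2 + E)) (Q(E) = -4*(E + E)/(E + (-2 + (0 + E*1))*E) = -4*2*E/(E + (-2 + (0 + E))*E) = -4*2*E/(E + (-2 + E)*E) = -4*2*E/(E + E*(-2 + E)) = -8*E/(E + E*(-2 + E)))
Q(I(6))² = (-8/(-1 + (4 + 2*6)))² = (-8/(-1 + (4 + 12)))² = (-8/(-1 + 16))² = (-8/15)² = 64/225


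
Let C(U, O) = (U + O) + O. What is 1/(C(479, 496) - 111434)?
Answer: -1/109963 ≈ -9.0940e-6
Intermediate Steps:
C(U, O) = U + 2*O (C(U, O) = (O + U) + O = U + 2*O)
1/(C(479, 496) - 111434) = 1/((479 + 2*496) - 111434) = 1/((479 + 992) - 111434) = 1/(1471 - 111434) = 1/(-109963) = -1/109963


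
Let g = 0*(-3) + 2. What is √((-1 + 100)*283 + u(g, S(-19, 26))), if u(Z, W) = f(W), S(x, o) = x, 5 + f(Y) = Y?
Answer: √27993 ≈ 167.31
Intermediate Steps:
f(Y) = -5 + Y
g = 2 (g = 0 + 2 = 2)
u(Z, W) = -5 + W
√((-1 + 100)*283 + u(g, S(-19, 26))) = √((-1 + 100)*283 + (-5 - 19)) = √(99*283 - 24) = √(28017 - 24) = √27993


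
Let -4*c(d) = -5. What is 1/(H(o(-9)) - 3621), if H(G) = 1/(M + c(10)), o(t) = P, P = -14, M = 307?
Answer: -1233/4464689 ≈ -0.00027617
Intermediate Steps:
o(t) = -14
c(d) = 5/4 (c(d) = -1/4*(-5) = 5/4)
H(G) = 4/1233 (H(G) = 1/(307 + 5/4) = 1/(1233/4) = 4/1233)
1/(H(o(-9)) - 3621) = 1/(4/1233 - 3621) = 1/(-4464689/1233) = -1233/4464689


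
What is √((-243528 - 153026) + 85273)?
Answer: I*√311281 ≈ 557.93*I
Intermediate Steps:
√((-243528 - 153026) + 85273) = √(-396554 + 85273) = √(-311281) = I*√311281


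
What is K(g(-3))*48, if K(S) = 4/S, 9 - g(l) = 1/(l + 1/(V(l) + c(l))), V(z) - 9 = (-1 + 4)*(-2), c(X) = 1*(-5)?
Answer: 1344/65 ≈ 20.677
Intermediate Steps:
c(X) = -5
V(z) = 3 (V(z) = 9 + (-1 + 4)*(-2) = 9 + 3*(-2) = 9 - 6 = 3)
g(l) = 9 - 1/(-½ + l) (g(l) = 9 - 1/(l + 1/(3 - 5)) = 9 - 1/(l + 1/(-2)) = 9 - 1/(l - ½) = 9 - 1/(-½ + l))
K(g(-3))*48 = (4/(((11 - 18*(-3))/(1 - 2*(-3)))))*48 = (4/(((11 + 54)/(1 + 6))))*48 = (4/((65/7)))*48 = (4/(((⅐)*65)))*48 = (4/(65/7))*48 = (4*(7/65))*48 = (28/65)*48 = 1344/65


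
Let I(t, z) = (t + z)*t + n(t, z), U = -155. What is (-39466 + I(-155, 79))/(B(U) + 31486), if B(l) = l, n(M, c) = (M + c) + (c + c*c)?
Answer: -21442/31331 ≈ -0.68437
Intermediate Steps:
n(M, c) = M + c² + 2*c (n(M, c) = (M + c) + (c + c²) = M + c² + 2*c)
I(t, z) = t + z² + 2*z + t*(t + z) (I(t, z) = (t + z)*t + (t + z² + 2*z) = t*(t + z) + (t + z² + 2*z) = t + z² + 2*z + t*(t + z))
(-39466 + I(-155, 79))/(B(U) + 31486) = (-39466 + (-155 + (-155)² + 79² + 2*79 - 155*79))/(-155 + 31486) = (-39466 + (-155 + 24025 + 6241 + 158 - 12245))/31331 = (-39466 + 18024)*(1/31331) = -21442*1/31331 = -21442/31331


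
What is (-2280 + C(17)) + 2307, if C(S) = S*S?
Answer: 316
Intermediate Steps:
C(S) = S²
(-2280 + C(17)) + 2307 = (-2280 + 17²) + 2307 = (-2280 + 289) + 2307 = -1991 + 2307 = 316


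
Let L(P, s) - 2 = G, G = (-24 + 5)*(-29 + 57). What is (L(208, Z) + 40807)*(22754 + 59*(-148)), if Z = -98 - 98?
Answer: 564764094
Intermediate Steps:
G = -532 (G = -19*28 = -532)
Z = -196
L(P, s) = -530 (L(P, s) = 2 - 532 = -530)
(L(208, Z) + 40807)*(22754 + 59*(-148)) = (-530 + 40807)*(22754 + 59*(-148)) = 40277*(22754 - 8732) = 40277*14022 = 564764094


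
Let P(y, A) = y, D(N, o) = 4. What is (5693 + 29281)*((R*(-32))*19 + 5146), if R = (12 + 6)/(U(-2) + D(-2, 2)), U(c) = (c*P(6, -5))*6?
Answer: 3155284332/17 ≈ 1.8560e+8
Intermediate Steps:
U(c) = 36*c (U(c) = (c*6)*6 = (6*c)*6 = 36*c)
R = -9/34 (R = (12 + 6)/(36*(-2) + 4) = 18/(-72 + 4) = 18/(-68) = 18*(-1/68) = -9/34 ≈ -0.26471)
(5693 + 29281)*((R*(-32))*19 + 5146) = (5693 + 29281)*(-9/34*(-32)*19 + 5146) = 34974*((144/17)*19 + 5146) = 34974*(2736/17 + 5146) = 34974*(90218/17) = 3155284332/17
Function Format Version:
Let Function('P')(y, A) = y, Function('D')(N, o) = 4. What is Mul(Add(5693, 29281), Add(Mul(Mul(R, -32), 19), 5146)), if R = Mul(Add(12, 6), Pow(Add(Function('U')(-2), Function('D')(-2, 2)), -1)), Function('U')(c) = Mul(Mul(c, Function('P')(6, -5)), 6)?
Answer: Rational(3155284332, 17) ≈ 1.8560e+8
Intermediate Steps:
Function('U')(c) = Mul(36, c) (Function('U')(c) = Mul(Mul(c, 6), 6) = Mul(Mul(6, c), 6) = Mul(36, c))
R = Rational(-9, 34) (R = Mul(Add(12, 6), Pow(Add(Mul(36, -2), 4), -1)) = Mul(18, Pow(Add(-72, 4), -1)) = Mul(18, Pow(-68, -1)) = Mul(18, Rational(-1, 68)) = Rational(-9, 34) ≈ -0.26471)
Mul(Add(5693, 29281), Add(Mul(Mul(R, -32), 19), 5146)) = Mul(Add(5693, 29281), Add(Mul(Mul(Rational(-9, 34), -32), 19), 5146)) = Mul(34974, Add(Mul(Rational(144, 17), 19), 5146)) = Mul(34974, Add(Rational(2736, 17), 5146)) = Mul(34974, Rational(90218, 17)) = Rational(3155284332, 17)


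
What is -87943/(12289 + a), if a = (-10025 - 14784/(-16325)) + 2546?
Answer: -1435669475/78538034 ≈ -18.280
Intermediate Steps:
a = -122079891/16325 (a = (-10025 - 14784*(-1/16325)) + 2546 = (-10025 + 14784/16325) + 2546 = -163643341/16325 + 2546 = -122079891/16325 ≈ -7478.1)
-87943/(12289 + a) = -87943/(12289 - 122079891/16325) = -87943/78538034/16325 = -87943*16325/78538034 = -1435669475/78538034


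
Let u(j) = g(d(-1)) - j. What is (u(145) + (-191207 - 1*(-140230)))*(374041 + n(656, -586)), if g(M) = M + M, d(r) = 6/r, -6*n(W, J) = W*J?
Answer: -67207001354/3 ≈ -2.2402e+10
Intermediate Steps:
n(W, J) = -J*W/6 (n(W, J) = -W*J/6 = -J*W/6)
g(M) = 2*M
u(j) = -12 - j (u(j) = 2*(6/(-1)) - j = 2*(6*(-1)) - j = 2*(-6) - j = -12 - j)
(u(145) + (-191207 - 1*(-140230)))*(374041 + n(656, -586)) = ((-12 - 1*145) + (-191207 - 1*(-140230)))*(374041 - ⅙*(-586)*656) = ((-12 - 145) + (-191207 + 140230))*(374041 + 192208/3) = (-157 - 50977)*(1314331/3) = -51134*1314331/3 = -67207001354/3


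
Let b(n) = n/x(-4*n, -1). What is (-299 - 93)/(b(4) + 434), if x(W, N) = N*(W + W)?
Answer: -3136/3473 ≈ -0.90297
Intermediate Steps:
x(W, N) = 2*N*W (x(W, N) = N*(2*W) = 2*N*W)
b(n) = ⅛ (b(n) = n/((2*(-1)*(-4*n))) = n/((8*n)) = n*(1/(8*n)) = ⅛)
(-299 - 93)/(b(4) + 434) = (-299 - 93)/(⅛ + 434) = -392/3473/8 = -392*8/3473 = -3136/3473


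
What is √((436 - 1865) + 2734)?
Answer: 3*√145 ≈ 36.125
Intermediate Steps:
√((436 - 1865) + 2734) = √(-1429 + 2734) = √1305 = 3*√145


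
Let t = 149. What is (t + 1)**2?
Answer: 22500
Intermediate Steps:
(t + 1)**2 = (149 + 1)**2 = 150**2 = 22500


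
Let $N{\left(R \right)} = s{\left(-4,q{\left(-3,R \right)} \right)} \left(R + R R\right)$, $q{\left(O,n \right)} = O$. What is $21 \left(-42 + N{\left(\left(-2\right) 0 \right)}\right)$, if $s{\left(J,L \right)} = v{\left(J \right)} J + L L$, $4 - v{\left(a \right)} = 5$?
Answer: $-882$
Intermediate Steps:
$v{\left(a \right)} = -1$ ($v{\left(a \right)} = 4 - 5 = -1$)
$s{\left(J,L \right)} = L^{2} - J$ ($s{\left(J,L \right)} = - J + L L = - J + L^{2} = L^{2} - J$)
$N{\left(R \right)} = 13 R + 13 R^{2}$ ($N{\left(R \right)} = \left(\left(-3\right)^{2} - -4\right) \left(R + R R\right) = \left(9 + 4\right) \left(R + R^{2}\right) = 13 \left(R + R^{2}\right) = 13 R + 13 R^{2}$)
$21 \left(-42 + N{\left(\left(-2\right) 0 \right)}\right) = 21 \left(-42 + 13 \left(\left(-2\right) 0\right) \left(1 - 0\right)\right) = 21 \left(-42 + 13 \cdot 0 \left(1 + 0\right)\right) = 21 \left(-42 + 13 \cdot 0 \cdot 1\right) = 21 \left(-42 + 0\right) = 21 \left(-42\right) = -882$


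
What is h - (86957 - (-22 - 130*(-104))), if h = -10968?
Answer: -84427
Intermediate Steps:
h - (86957 - (-22 - 130*(-104))) = -10968 - (86957 - (-22 - 130*(-104))) = -10968 - (86957 - (-22 + 13520)) = -10968 - (86957 - 1*13498) = -10968 - (86957 - 13498) = -10968 - 1*73459 = -10968 - 73459 = -84427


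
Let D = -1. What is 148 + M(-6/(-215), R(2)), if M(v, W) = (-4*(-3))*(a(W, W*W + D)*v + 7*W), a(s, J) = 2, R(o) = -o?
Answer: -4156/215 ≈ -19.330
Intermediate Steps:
M(v, W) = 24*v + 84*W (M(v, W) = (-4*(-3))*(2*v + 7*W) = 12*(2*v + 7*W) = 24*v + 84*W)
148 + M(-6/(-215), R(2)) = 148 + (24*(-6/(-215)) + 84*(-1*2)) = 148 + (24*(-6*(-1/215)) + 84*(-2)) = 148 + (24*(6/215) - 168) = 148 + (144/215 - 168) = 148 - 35976/215 = -4156/215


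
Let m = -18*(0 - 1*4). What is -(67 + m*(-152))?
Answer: 10877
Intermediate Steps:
m = 72 (m = -18*(0 - 4) = -18*(-4) = 72)
-(67 + m*(-152)) = -(67 + 72*(-152)) = -(67 - 10944) = -1*(-10877) = 10877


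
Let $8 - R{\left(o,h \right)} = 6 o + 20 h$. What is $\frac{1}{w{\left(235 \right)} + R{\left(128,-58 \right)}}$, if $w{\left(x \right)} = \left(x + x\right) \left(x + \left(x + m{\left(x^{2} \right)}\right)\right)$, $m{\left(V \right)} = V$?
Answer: $\frac{1}{26177050} \approx 3.8201 \cdot 10^{-8}$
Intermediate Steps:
$R{\left(o,h \right)} = 8 - 20 h - 6 o$ ($R{\left(o,h \right)} = 8 - \left(6 o + 20 h\right) = 8 - 20 h - 6 o$)
$w{\left(x \right)} = 2 x \left(x^{2} + 2 x\right)$ ($w{\left(x \right)} = \left(x + x\right) \left(x + \left(x + x^{2}\right)\right) = 2 x \left(x^{2} + 2 x\right)$)
$\frac{1}{w{\left(235 \right)} + R{\left(128,-58 \right)}} = \frac{1}{2 \cdot 235^{2} \left(2 + 235\right) - -400} = \frac{1}{2 \cdot 55225 \cdot 237 + \left(8 + 1160 - 768\right)} = \frac{1}{26176650 + 400} = \frac{1}{26177050}$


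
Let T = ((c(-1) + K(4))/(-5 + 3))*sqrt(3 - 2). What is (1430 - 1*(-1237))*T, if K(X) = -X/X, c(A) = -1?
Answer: 2667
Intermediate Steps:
K(X) = -1 (K(X) = -1*1 = -1)
T = 1 (T = ((-1 - 1)/(-5 + 3))*sqrt(3 - 2) = (-2/(-2))*sqrt(1) = -2*(-1/2)*1 = 1*1 = 1)
(1430 - 1*(-1237))*T = (1430 - 1*(-1237))*1 = (1430 + 1237)*1 = 2667*1 = 2667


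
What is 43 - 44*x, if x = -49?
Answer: 2199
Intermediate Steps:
43 - 44*x = 43 - 44*(-49) = 43 + 2156 = 2199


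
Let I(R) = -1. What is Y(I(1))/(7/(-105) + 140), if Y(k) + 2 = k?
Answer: -45/2099 ≈ -0.021439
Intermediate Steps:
Y(k) = -2 + k
Y(I(1))/(7/(-105) + 140) = (-2 - 1)/(7/(-105) + 140) = -3/(7*(-1/105) + 140) = -3/(-1/15 + 140) = -3/2099/15 = -3*15/2099 = -45/2099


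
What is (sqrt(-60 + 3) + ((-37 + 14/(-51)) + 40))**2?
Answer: -128936/2601 + 278*I*sqrt(57)/51 ≈ -49.572 + 41.154*I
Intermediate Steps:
(sqrt(-60 + 3) + ((-37 + 14/(-51)) + 40))**2 = (sqrt(-57) + ((-37 + 14*(-1/51)) + 40))**2 = (I*sqrt(57) + ((-37 - 14/51) + 40))**2 = (I*sqrt(57) + (-1901/51 + 40))**2 = (I*sqrt(57) + 139/51)**2 = (139/51 + I*sqrt(57))**2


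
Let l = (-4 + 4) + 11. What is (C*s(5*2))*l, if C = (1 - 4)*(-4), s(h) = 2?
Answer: 264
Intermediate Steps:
C = 12 (C = -3*(-4) = 12)
l = 11 (l = 0 + 11 = 11)
(C*s(5*2))*l = (12*2)*11 = 24*11 = 264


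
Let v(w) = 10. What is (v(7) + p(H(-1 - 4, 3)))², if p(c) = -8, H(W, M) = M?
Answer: 4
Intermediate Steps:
(v(7) + p(H(-1 - 4, 3)))² = (10 - 8)² = 2² = 4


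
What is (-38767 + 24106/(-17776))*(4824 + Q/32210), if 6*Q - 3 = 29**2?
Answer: -80310274076476879/429423720 ≈ -1.8702e+8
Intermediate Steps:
Q = 422/3 (Q = 1/2 + (1/6)*29**2 = 1/2 + (1/6)*841 = 1/2 + 841/6 = 422/3 ≈ 140.67)
(-38767 + 24106/(-17776))*(4824 + Q/32210) = (-38767 + 24106/(-17776))*(4824 + (422/3)/32210) = (-38767 + 24106*(-1/17776))*(4824 + (422/3)*(1/32210)) = (-38767 - 12053/8888)*(4824 + 211/48315) = -344573149/8888*233071771/48315 = -80310274076476879/429423720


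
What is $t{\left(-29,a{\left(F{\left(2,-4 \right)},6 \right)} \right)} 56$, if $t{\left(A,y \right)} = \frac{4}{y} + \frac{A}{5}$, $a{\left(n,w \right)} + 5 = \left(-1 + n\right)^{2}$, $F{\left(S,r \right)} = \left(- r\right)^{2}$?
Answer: $- \frac{17808}{55} \approx -323.78$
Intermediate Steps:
$F{\left(S,r \right)} = r^{2}$
$a{\left(n,w \right)} = -5 + \left(-1 + n\right)^{2}$
$t{\left(A,y \right)} = \frac{4}{y} + \frac{A}{5}$ ($t{\left(A,y \right)} = \frac{4}{y} + A \frac{1}{5} = \frac{4}{y} + \frac{A}{5}$)
$t{\left(-29,a{\left(F{\left(2,-4 \right)},6 \right)} \right)} 56 = \left(\frac{4}{-5 + \left(-1 + \left(-4\right)^{2}\right)^{2}} + \frac{1}{5} \left(-29\right)\right) 56 = \left(\frac{4}{-5 + \left(-1 + 16\right)^{2}} - \frac{29}{5}\right) 56 = \left(\frac{4}{-5 + 15^{2}} - \frac{29}{5}\right) 56 = \left(\frac{4}{-5 + 225} - \frac{29}{5}\right) 56 = \left(\frac{4}{220} - \frac{29}{5}\right) 56 = \left(4 \cdot \frac{1}{220} - \frac{29}{5}\right) 56 = \left(\frac{1}{55} - \frac{29}{5}\right) 56 = \left(- \frac{318}{55}\right) 56 = - \frac{17808}{55}$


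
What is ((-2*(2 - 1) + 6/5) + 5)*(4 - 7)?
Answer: -63/5 ≈ -12.600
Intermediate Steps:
((-2*(2 - 1) + 6/5) + 5)*(4 - 7) = ((-2*1 + 6*(1/5)) + 5)*(-3) = ((-2 + 6/5) + 5)*(-3) = (-4/5 + 5)*(-3) = (21/5)*(-3) = -63/5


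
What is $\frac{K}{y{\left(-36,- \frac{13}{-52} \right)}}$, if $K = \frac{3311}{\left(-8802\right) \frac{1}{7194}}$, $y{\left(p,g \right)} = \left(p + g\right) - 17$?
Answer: $\frac{15879556}{309537} \approx 51.301$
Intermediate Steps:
$y{\left(p,g \right)} = -17 + g + p$ ($y{\left(p,g \right)} = \left(g + p\right) - 17 = -17 + g + p$)
$K = - \frac{3969889}{1467}$ ($K = \frac{3311}{\left(-8802\right) \frac{1}{7194}} = \frac{3311}{- \frac{1467}{1199}} = 3311 \left(- \frac{1199}{1467}\right) = - \frac{3969889}{1467} \approx -2706.1$)
$\frac{K}{y{\left(-36,- \frac{13}{-52} \right)}} = - \frac{3969889}{1467 \left(-17 - \frac{13}{-52} - 36\right)} = - \frac{3969889}{1467 \left(-17 - - \frac{1}{4} - 36\right)} = - \frac{3969889}{1467 \left(-17 + \frac{1}{4} - 36\right)} = - \frac{3969889}{1467 \left(- \frac{211}{4}\right)} = \left(- \frac{3969889}{1467}\right) \left(- \frac{4}{211}\right) = \frac{15879556}{309537}$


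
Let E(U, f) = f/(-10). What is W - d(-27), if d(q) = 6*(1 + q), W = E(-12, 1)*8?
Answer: 776/5 ≈ 155.20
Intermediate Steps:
E(U, f) = -f/10 (E(U, f) = f*(-1/10) = -f/10)
W = -4/5 (W = -1/10*1*8 = -1/10*8 = -4/5 ≈ -0.80000)
d(q) = 6 + 6*q
W - d(-27) = -4/5 - (6 + 6*(-27)) = -4/5 - (6 - 162) = -4/5 - 1*(-156) = -4/5 + 156 = 776/5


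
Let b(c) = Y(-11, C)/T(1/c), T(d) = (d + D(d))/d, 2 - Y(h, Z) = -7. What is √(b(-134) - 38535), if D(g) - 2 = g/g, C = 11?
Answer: 8*I*√96819846/401 ≈ 196.3*I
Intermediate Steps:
Y(h, Z) = 9 (Y(h, Z) = 2 - 1*(-7) = 2 + 7 = 9)
D(g) = 3 (D(g) = 2 + g/g = 2 + 1 = 3)
T(d) = (3 + d)/d (T(d) = (d + 3)/d = (3 + d)/d)
b(c) = 9/(c*(3 + 1/c)) (b(c) = 9/(((3 + 1/c)/(1/c))) = 9/((c*(3 + 1/c))) = 9*(1/(c*(3 + 1/c))) = 9/(c*(3 + 1/c)))
√(b(-134) - 38535) = √(9/(1 + 3*(-134)) - 38535) = √(9/(1 - 402) - 38535) = √(9/(-401) - 38535) = √(9*(-1/401) - 38535) = √(-9/401 - 38535) = √(-15452544/401) = 8*I*√96819846/401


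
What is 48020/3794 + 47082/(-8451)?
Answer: 5409236/763407 ≈ 7.0856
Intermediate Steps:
48020/3794 + 47082/(-8451) = 48020*(1/3794) + 47082*(-1/8451) = 3430/271 - 15694/2817 = 5409236/763407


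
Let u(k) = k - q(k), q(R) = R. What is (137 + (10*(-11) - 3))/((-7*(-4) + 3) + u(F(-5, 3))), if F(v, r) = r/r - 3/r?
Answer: 24/31 ≈ 0.77419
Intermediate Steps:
F(v, r) = 1 - 3/r
u(k) = 0 (u(k) = k - k = 0)
(137 + (10*(-11) - 3))/((-7*(-4) + 3) + u(F(-5, 3))) = (137 + (10*(-11) - 3))/((-7*(-4) + 3) + 0) = (137 + (-110 - 3))/((28 + 3) + 0) = (137 - 113)/(31 + 0) = 24/31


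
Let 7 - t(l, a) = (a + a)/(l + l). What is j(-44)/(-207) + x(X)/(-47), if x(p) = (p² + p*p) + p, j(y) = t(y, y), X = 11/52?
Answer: -155171/4384536 ≈ -0.035390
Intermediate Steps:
X = 11/52 (X = 11*(1/52) = 11/52 ≈ 0.21154)
t(l, a) = 7 - a/l (t(l, a) = 7 - (a + a)/(l + l) = 7 - 2*a/(2*l) = 7 - 2*a*1/(2*l) = 7 - a/l)
j(y) = 6 (j(y) = 7 - y/y = 7 - 1 = 6)
x(p) = p + 2*p² (x(p) = (p² + p²) + p = 2*p² + p = p + 2*p²)
j(-44)/(-207) + x(X)/(-47) = 6/(-207) + (11*(1 + 2*(11/52))/52)/(-47) = 6*(-1/207) + (11*(1 + 11/26)/52)*(-1/47) = -2/69 + ((11/52)*(37/26))*(-1/47) = -2/69 + (407/1352)*(-1/47) = -2/69 - 407/63544 = -155171/4384536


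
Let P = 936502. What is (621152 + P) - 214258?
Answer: 1343396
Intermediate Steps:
(621152 + P) - 214258 = (621152 + 936502) - 214258 = 1557654 - 214258 = 1343396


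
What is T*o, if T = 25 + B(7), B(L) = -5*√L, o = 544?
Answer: 13600 - 2720*√7 ≈ 6403.6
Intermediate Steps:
T = 25 - 5*√7 ≈ 11.771
T*o = (25 - 5*√7)*544 = 13600 - 2720*√7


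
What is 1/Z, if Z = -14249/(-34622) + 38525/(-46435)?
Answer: -321534514/134432047 ≈ -2.3918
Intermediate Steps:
Z = -134432047/321534514 (Z = -14249*(-1/34622) + 38525*(-1/46435) = 14249/34622 - 7705/9287 = -134432047/321534514 ≈ -0.41810)
1/Z = 1/(-134432047/321534514) = -321534514/134432047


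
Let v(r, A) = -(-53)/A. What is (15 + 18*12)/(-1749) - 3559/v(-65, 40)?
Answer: -142367/53 ≈ -2686.2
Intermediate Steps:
v(r, A) = 53/A
(15 + 18*12)/(-1749) - 3559/v(-65, 40) = (15 + 18*12)/(-1749) - 3559/(53/40) = (15 + 216)*(-1/1749) - 3559/(53*(1/40)) = 231*(-1/1749) - 3559/53/40 = -7/53 - 3559*40/53 = -7/53 - 142360/53 = -142367/53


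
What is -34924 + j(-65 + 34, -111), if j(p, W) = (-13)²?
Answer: -34755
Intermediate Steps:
j(p, W) = 169
-34924 + j(-65 + 34, -111) = -34924 + 169 = -34755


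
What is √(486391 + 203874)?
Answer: √690265 ≈ 830.82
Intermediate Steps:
√(486391 + 203874) = √690265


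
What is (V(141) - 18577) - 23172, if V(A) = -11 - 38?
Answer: -41798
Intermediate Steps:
V(A) = -49
(V(141) - 18577) - 23172 = (-49 - 18577) - 23172 = -18626 - 23172 = -41798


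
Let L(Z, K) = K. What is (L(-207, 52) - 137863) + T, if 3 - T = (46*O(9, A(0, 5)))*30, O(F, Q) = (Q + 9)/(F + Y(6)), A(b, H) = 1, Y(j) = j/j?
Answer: -139188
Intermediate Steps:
Y(j) = 1
O(F, Q) = (9 + Q)/(1 + F) (O(F, Q) = (Q + 9)/(F + 1) = (9 + Q)/(1 + F))
T = -1377 (T = 3 - 46*((9 + 1)/(1 + 9))*30 = 3 - 46*(10/10)*30 = 3 - 46*((⅒)*10)*30 = 3 - 46*1*30 = 3 - 46*30 = 3 - 1*1380 = 3 - 1380 = -1377)
(L(-207, 52) - 137863) + T = (52 - 137863) - 1377 = -137811 - 1377 = -139188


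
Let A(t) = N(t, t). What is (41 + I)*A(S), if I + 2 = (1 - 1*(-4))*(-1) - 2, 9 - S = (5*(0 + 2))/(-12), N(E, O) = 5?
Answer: 160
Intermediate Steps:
S = 59/6 (S = 9 - 5*(0 + 2)/(-12) = 9 - 5*2*(-1)/12 = 9 - 10*(-1)/12 = 9 - 1*(-⅚) = 9 + ⅚ = 59/6 ≈ 9.8333)
A(t) = 5
I = -9 (I = -2 + ((1 - 1*(-4))*(-1) - 2) = -2 + ((1 + 4)*(-1) - 2) = -2 + (5*(-1) - 2) = -2 + (-5 - 2) = -2 - 7 = -9)
(41 + I)*A(S) = (41 - 9)*5 = 32*5 = 160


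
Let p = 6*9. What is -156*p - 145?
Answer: -8569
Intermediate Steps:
p = 54
-156*p - 145 = -156*54 - 145 = -8424 - 145 = -8569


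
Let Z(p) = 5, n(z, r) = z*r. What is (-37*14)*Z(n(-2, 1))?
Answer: -2590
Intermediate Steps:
n(z, r) = r*z
(-37*14)*Z(n(-2, 1)) = -37*14*5 = -518*5 = -2590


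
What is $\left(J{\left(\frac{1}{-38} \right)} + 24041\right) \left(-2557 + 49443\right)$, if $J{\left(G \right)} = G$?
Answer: $\frac{21416516751}{19} \approx 1.1272 \cdot 10^{9}$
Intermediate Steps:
$\left(J{\left(\frac{1}{-38} \right)} + 24041\right) \left(-2557 + 49443\right) = \left(\frac{1}{-38} + 24041\right) \left(-2557 + 49443\right) = \left(- \frac{1}{38} + 24041\right) 46886 = \frac{913557}{38} \cdot 46886 = \frac{21416516751}{19}$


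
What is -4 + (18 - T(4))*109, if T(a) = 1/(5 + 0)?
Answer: 9681/5 ≈ 1936.2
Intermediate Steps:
T(a) = 1/5
-4 + (18 - T(4))*109 = -4 + (18 - 1*1/5)*109 = -4 + (18 - 1/5)*109 = -4 + (89/5)*109 = -4 + 9701/5 = 9681/5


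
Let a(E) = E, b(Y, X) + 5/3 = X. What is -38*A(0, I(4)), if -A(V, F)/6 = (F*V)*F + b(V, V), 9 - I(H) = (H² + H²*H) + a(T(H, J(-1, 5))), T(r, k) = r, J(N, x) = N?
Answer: -380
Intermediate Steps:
b(Y, X) = -5/3 + X
I(H) = 9 - H - H² - H³ (I(H) = 9 - ((H² + H²*H) + H) = 9 - ((H² + H³) + H) = 9 - (H + H² + H³) = 9 + (-H - H² - H³) = 9 - H - H² - H³)
A(V, F) = 10 - 6*V - 6*V*F² (A(V, F) = -6*((F*V)*F + (-5/3 + V)) = -6*(V*F² + (-5/3 + V)) = -6*(-5/3 + V + V*F²) = 10 - 6*V - 6*V*F²)
-38*A(0, I(4)) = -38*(10 - 6*0 - 6*0*(9 - 1*4 - 1*4² - 1*4³)²) = -38*(10 + 0 - 6*0*(9 - 4 - 1*16 - 1*64)²) = -38*(10 + 0 - 6*0*(9 - 4 - 16 - 64)²) = -38*(10 + 0 - 6*0*(-75)²) = -38*(10 + 0 - 6*0*5625) = -38*(10 + 0 + 0) = -38*10 = -380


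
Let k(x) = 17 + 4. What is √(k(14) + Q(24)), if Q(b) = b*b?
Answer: √597 ≈ 24.434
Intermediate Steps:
k(x) = 21
Q(b) = b²
√(k(14) + Q(24)) = √(21 + 24²) = √(21 + 576) = √597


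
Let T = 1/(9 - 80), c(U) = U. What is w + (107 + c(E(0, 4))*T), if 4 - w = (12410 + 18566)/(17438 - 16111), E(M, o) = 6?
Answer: 8250829/94217 ≈ 87.573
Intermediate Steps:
T = -1/71 (T = 1/(-71) = -1/71 ≈ -0.014085)
w = -25668/1327 (w = 4 - (12410 + 18566)/(17438 - 16111) = 4 - 30976/1327 = -25668/1327 ≈ -19.343)
w + (107 + c(E(0, 4))*T) = -25668/1327 + (107 + 6*(-1/71)) = -25668/1327 + (107 - 6/71) = -25668/1327 + 7591/71 = 8250829/94217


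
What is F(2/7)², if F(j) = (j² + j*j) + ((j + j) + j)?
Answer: 2500/2401 ≈ 1.0412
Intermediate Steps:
F(j) = 2*j² + 3*j (F(j) = (j² + j²) + (2*j + j) = 2*j² + 3*j)
F(2/7)² = ((2/7)*(3 + 2*(2/7)))² = ((2*(⅐))*(3 + 2*(2*(⅐))))² = (2*(3 + 2*(2/7))/7)² = (2*(3 + 4/7)/7)² = ((2/7)*(25/7))² = (50/49)² = 2500/2401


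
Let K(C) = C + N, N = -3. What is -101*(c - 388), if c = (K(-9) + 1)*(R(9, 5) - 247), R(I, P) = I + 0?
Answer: -225230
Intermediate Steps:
R(I, P) = I
K(C) = -3 + C (K(C) = C - 3 = -3 + C)
c = 2618 (c = ((-3 - 9) + 1)*(9 - 247) = (-12 + 1)*(-238) = -11*(-238) = 2618)
-101*(c - 388) = -101*(2618 - 388) = -101*2230 = -225230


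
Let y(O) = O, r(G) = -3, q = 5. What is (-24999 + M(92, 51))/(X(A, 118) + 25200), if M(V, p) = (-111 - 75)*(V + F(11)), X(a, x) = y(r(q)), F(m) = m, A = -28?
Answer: -14719/8399 ≈ -1.7525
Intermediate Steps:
X(a, x) = -3
M(V, p) = -2046 - 186*V (M(V, p) = (-111 - 75)*(V + 11) = -186*(11 + V) = -2046 - 186*V)
(-24999 + M(92, 51))/(X(A, 118) + 25200) = (-24999 + (-2046 - 186*92))/(-3 + 25200) = (-24999 + (-2046 - 17112))/25197 = (-24999 - 19158)*(1/25197) = -44157*1/25197 = -14719/8399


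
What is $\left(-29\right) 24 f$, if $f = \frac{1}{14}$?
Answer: $- \frac{348}{7} \approx -49.714$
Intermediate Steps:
$f = \frac{1}{14} \approx 0.071429$
$\left(-29\right) 24 f = \left(-29\right) 24 \cdot \frac{1}{14} = \left(-696\right) \frac{1}{14} = - \frac{348}{7}$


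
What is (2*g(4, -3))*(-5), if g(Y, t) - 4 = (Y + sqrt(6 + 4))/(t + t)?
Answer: -100/3 + 5*sqrt(10)/3 ≈ -28.063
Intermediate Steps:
g(Y, t) = 4 + (Y + sqrt(10))/(2*t) (g(Y, t) = 4 + (Y + sqrt(6 + 4))/(t + t) = 4 + (Y + sqrt(10))/((2*t)) = 4 + (Y + sqrt(10))*(1/(2*t)) = 4 + (Y + sqrt(10))/(2*t))
(2*g(4, -3))*(-5) = (2*((1/2)*(4 + sqrt(10) + 8*(-3))/(-3)))*(-5) = (2*((1/2)*(-1/3)*(4 + sqrt(10) - 24)))*(-5) = (2*((1/2)*(-1/3)*(-20 + sqrt(10))))*(-5) = (2*(10/3 - sqrt(10)/6))*(-5) = (20/3 - sqrt(10)/3)*(-5) = -100/3 + 5*sqrt(10)/3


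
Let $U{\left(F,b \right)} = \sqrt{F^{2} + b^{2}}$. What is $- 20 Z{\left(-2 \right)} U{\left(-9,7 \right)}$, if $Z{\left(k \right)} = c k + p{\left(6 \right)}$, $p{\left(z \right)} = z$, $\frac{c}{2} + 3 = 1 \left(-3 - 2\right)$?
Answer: $- 760 \sqrt{130} \approx -8665.3$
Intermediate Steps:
$c = -16$ ($c = -6 + 2 \cdot 1 \left(-3 - 2\right) = -6 + 2 \cdot 1 \left(-5\right) = -6 + 2 \left(-5\right) = -6 - 10 = -16$)
$Z{\left(k \right)} = 6 - 16 k$ ($Z{\left(k \right)} = - 16 k + 6 = 6 - 16 k$)
$- 20 Z{\left(-2 \right)} U{\left(-9,7 \right)} = - 20 \left(6 - -32\right) \sqrt{\left(-9\right)^{2} + 7^{2}} = - 20 \left(6 + 32\right) \sqrt{81 + 49} = \left(-20\right) 38 \sqrt{130} = - 760 \sqrt{130}$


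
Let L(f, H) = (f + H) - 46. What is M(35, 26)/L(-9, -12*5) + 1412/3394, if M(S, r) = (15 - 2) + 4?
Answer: 52341/195155 ≈ 0.26820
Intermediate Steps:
M(S, r) = 17 (M(S, r) = 13 + 4 = 17)
L(f, H) = -46 + H + f (L(f, H) = (H + f) - 46 = -46 + H + f)
M(35, 26)/L(-9, -12*5) + 1412/3394 = 17/(-46 - 12*5 - 9) + 1412/3394 = 17/(-46 - 60 - 9) + 1412*(1/3394) = 17/(-115) + 706/1697 = 17*(-1/115) + 706/1697 = -17/115 + 706/1697 = 52341/195155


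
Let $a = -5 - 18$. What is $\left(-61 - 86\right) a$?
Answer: $3381$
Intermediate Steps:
$a = -23$
$\left(-61 - 86\right) a = \left(-61 - 86\right) \left(-23\right) = \left(-147\right) \left(-23\right) = 3381$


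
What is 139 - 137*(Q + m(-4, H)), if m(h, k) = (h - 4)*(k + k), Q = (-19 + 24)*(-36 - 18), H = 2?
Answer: 41513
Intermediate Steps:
Q = -270 (Q = 5*(-54) = -270)
m(h, k) = 2*k*(-4 + h) (m(h, k) = (-4 + h)*(2*k) = 2*k*(-4 + h))
139 - 137*(Q + m(-4, H)) = 139 - 137*(-270 + 2*2*(-4 - 4)) = 139 - 137*(-270 + 2*2*(-8)) = 139 - 137*(-270 - 32) = 139 - 137*(-302) = 139 + 41374 = 41513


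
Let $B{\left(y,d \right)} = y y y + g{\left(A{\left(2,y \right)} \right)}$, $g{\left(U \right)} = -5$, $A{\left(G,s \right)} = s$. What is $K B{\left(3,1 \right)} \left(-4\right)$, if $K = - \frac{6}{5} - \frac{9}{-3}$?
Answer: $- \frac{792}{5} \approx -158.4$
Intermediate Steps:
$B{\left(y,d \right)} = -5 + y^{3}$ ($B{\left(y,d \right)} = y y y - 5 = y^{2} y - 5 = y^{3} - 5 = -5 + y^{3}$)
$K = \frac{9}{5}$ ($K = \left(-6\right) \frac{1}{5} - -3 = - \frac{6}{5} + 3 = \frac{9}{5} \approx 1.8$)
$K B{\left(3,1 \right)} \left(-4\right) = \frac{9 \left(-5 + 3^{3}\right)}{5} \left(-4\right) = \frac{9 \left(-5 + 27\right)}{5} \left(-4\right) = \frac{9}{5} \cdot 22 \left(-4\right) = \frac{198}{5} \left(-4\right) = - \frac{792}{5}$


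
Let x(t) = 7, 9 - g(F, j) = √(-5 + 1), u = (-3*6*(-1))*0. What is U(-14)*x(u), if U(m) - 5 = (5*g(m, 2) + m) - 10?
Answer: 182 - 70*I ≈ 182.0 - 70.0*I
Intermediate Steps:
u = 0 (u = -18*(-1)*0 = 18*0 = 0)
g(F, j) = 9 - 2*I (g(F, j) = 9 - √(-5 + 1) = 9 - √(-4) = 9 - 2*I)
U(m) = 40 + m - 10*I (U(m) = 5 + ((5*(9 - 2*I) + m) - 10) = 5 + (((45 - 10*I) + m) - 10) = 5 + ((45 + m - 10*I) - 10) = 5 + (35 + m - 10*I) = 40 + m - 10*I)
U(-14)*x(u) = (40 - 14 - 10*I)*7 = (26 - 10*I)*7 = 182 - 70*I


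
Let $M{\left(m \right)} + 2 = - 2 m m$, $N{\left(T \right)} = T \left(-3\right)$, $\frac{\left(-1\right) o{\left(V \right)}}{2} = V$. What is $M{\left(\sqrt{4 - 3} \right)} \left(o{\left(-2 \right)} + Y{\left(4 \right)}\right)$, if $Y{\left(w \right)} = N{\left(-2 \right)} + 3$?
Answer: $-52$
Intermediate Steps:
$o{\left(V \right)} = - 2 V$
$N{\left(T \right)} = - 3 T$
$M{\left(m \right)} = -2 - 2 m^{2}$ ($M{\left(m \right)} = -2 + - 2 m m = -2 - 2 m^{2}$)
$Y{\left(w \right)} = 9$ ($Y{\left(w \right)} = \left(-3\right) \left(-2\right) + 3 = 6 + 3 = 9$)
$M{\left(\sqrt{4 - 3} \right)} \left(o{\left(-2 \right)} + Y{\left(4 \right)}\right) = \left(-2 - 2 \left(\sqrt{4 - 3}\right)^{2}\right) \left(\left(-2\right) \left(-2\right) + 9\right) = \left(-2 - 2 \left(\sqrt{1}\right)^{2}\right) \left(4 + 9\right) = \left(-2 - 2 \cdot 1^{2}\right) 13 = \left(-2 - 2\right) 13 = \left(-4\right) 13 = -52$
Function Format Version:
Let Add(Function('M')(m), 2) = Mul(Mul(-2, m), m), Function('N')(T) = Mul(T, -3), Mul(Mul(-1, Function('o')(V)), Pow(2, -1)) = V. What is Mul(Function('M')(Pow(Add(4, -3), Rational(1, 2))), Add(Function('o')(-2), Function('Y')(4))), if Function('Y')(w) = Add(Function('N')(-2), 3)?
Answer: -52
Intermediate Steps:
Function('o')(V) = Mul(-2, V)
Function('N')(T) = Mul(-3, T)
Function('M')(m) = Add(-2, Mul(-2, Pow(m, 2))) (Function('M')(m) = Add(-2, Mul(Mul(-2, m), m)) = Add(-2, Mul(-2, Pow(m, 2))))
Function('Y')(w) = 9 (Function('Y')(w) = Add(Mul(-3, -2), 3) = Add(6, 3) = 9)
Mul(Function('M')(Pow(Add(4, -3), Rational(1, 2))), Add(Function('o')(-2), Function('Y')(4))) = Mul(Add(-2, Mul(-2, Pow(Pow(Add(4, -3), Rational(1, 2)), 2))), Add(Mul(-2, -2), 9)) = Mul(Add(-2, Mul(-2, Pow(Pow(1, Rational(1, 2)), 2))), Add(4, 9)) = Mul(Add(-2, Mul(-2, Pow(1, 2))), 13) = Mul(Add(-2, Mul(-2, 1)), 13) = Mul(Add(-2, -2), 13) = Mul(-4, 13) = -52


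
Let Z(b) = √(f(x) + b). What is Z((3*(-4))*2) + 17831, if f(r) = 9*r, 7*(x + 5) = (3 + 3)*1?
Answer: 17831 + I*√3003/7 ≈ 17831.0 + 7.8285*I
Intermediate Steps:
x = -29/7 (x = -5 + ((3 + 3)*1)/7 = -5 + (6*1)/7 = -5 + (⅐)*6 = -5 + 6/7 = -29/7 ≈ -4.1429)
Z(b) = √(-261/7 + b) (Z(b) = √(9*(-29/7) + b) = √(-261/7 + b))
Z((3*(-4))*2) + 17831 = √(-1827 + 49*((3*(-4))*2))/7 + 17831 = √(-1827 + 49*(-12*2))/7 + 17831 = √(-1827 + 49*(-24))/7 + 17831 = √(-1827 - 1176)/7 + 17831 = √(-3003)/7 + 17831 = (I*√3003)/7 + 17831 = I*√3003/7 + 17831 = 17831 + I*√3003/7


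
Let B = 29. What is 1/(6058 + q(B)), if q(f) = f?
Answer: 1/6087 ≈ 0.00016428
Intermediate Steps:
1/(6058 + q(B)) = 1/(6058 + 29) = 1/6087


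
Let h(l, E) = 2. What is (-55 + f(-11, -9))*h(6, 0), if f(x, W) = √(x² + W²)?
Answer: -110 + 2*√202 ≈ -81.575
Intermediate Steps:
f(x, W) = √(W² + x²)
(-55 + f(-11, -9))*h(6, 0) = (-55 + √((-9)² + (-11)²))*2 = (-55 + √(81 + 121))*2 = (-55 + √202)*2 = -110 + 2*√202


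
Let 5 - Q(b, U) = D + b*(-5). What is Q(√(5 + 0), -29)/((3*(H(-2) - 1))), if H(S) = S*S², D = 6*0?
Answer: -5/27 - 5*√5/27 ≈ -0.59927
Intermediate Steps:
D = 0
H(S) = S³
Q(b, U) = 5 + 5*b (Q(b, U) = 5 - (0 + b*(-5)) = 5 - (0 - 5*b) = 5 - (-5)*b = 5 + 5*b)
Q(√(5 + 0), -29)/((3*(H(-2) - 1))) = (5 + 5*√(5 + 0))/((3*((-2)³ - 1))) = (5 + 5*√5)/((3*(-8 - 1))) = (5 + 5*√5)/((3*(-9))) = (5 + 5*√5)/(-27) = (5 + 5*√5)*(-1/27) = -5/27 - 5*√5/27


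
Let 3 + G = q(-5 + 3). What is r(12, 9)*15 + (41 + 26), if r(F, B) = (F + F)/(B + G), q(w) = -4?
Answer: 247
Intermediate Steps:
G = -7 (G = -3 - 4 = -7)
r(F, B) = 2*F/(-7 + B) (r(F, B) = (F + F)/(B - 7) = (2*F)/(-7 + B) = 2*F/(-7 + B))
r(12, 9)*15 + (41 + 26) = (2*12/(-7 + 9))*15 + (41 + 26) = (2*12/2)*15 + 67 = (2*12*(½))*15 + 67 = 12*15 + 67 = 180 + 67 = 247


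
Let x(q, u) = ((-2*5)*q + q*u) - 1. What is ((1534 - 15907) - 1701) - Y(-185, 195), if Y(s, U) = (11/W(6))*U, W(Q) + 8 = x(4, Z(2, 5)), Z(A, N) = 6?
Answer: -79941/5 ≈ -15988.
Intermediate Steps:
x(q, u) = -1 - 10*q + q*u (x(q, u) = (-10*q + q*u) - 1 = -1 - 10*q + q*u)
W(Q) = -25 (W(Q) = -8 + (-1 - 10*4 + 4*6) = -8 + (-1 - 40 + 24) = -8 - 17 = -25)
Y(s, U) = -11*U/25 (Y(s, U) = (11/(-25))*U = (11*(-1/25))*U = -11*U/25)
((1534 - 15907) - 1701) - Y(-185, 195) = ((1534 - 15907) - 1701) - (-11)*195/25 = (-14373 - 1701) - 1*(-429/5) = -16074 + 429/5 = -79941/5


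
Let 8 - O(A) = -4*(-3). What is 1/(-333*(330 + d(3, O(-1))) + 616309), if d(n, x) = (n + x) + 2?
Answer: 1/506086 ≈ 1.9759e-6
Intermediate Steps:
O(A) = -4 (O(A) = 8 - (-4)*(-3) = 8 - 1*12 = 8 - 12 = -4)
d(n, x) = 2 + n + x
1/(-333*(330 + d(3, O(-1))) + 616309) = 1/(-333*(330 + (2 + 3 - 4)) + 616309) = 1/(-333*(330 + 1) + 616309) = 1/(-333*331 + 616309) = 1/(-110223 + 616309) = 1/506086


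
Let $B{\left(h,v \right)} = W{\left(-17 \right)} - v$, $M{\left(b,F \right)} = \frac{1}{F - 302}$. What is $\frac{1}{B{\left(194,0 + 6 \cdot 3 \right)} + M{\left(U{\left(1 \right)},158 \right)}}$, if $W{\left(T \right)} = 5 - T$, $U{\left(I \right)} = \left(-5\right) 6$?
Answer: $\frac{144}{575} \approx 0.25043$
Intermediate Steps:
$U{\left(I \right)} = -30$
$M{\left(b,F \right)} = \frac{1}{-302 + F}$
$B{\left(h,v \right)} = 22 - v$ ($B{\left(h,v \right)} = \left(5 - -17\right) - v = \left(5 + 17\right) - v = 22 - v$)
$\frac{1}{B{\left(194,0 + 6 \cdot 3 \right)} + M{\left(U{\left(1 \right)},158 \right)}} = \frac{1}{\left(22 - \left(0 + 6 \cdot 3\right)\right) + \frac{1}{-302 + 158}} = \frac{1}{\left(22 - \left(0 + 18\right)\right) + \frac{1}{-144}} = \frac{1}{\left(22 - 18\right) - \frac{1}{144}} = \frac{1}{4 - \frac{1}{144}} = \frac{1}{\frac{575}{144}} = \frac{144}{575}$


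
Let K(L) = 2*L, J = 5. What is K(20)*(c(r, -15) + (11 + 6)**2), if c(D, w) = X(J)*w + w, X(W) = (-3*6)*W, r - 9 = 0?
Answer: 64960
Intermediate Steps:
r = 9 (r = 9 + 0 = 9)
X(W) = -18*W
c(D, w) = -89*w (c(D, w) = (-18*5)*w + w = -90*w + w = -89*w)
K(20)*(c(r, -15) + (11 + 6)**2) = (2*20)*(-89*(-15) + (11 + 6)**2) = 40*(1335 + 17**2) = 40*(1335 + 289) = 40*1624 = 64960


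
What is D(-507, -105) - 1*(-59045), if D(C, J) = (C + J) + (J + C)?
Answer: 57821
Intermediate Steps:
D(C, J) = 2*C + 2*J (D(C, J) = (C + J) + (C + J) = 2*C + 2*J)
D(-507, -105) - 1*(-59045) = (2*(-507) + 2*(-105)) - 1*(-59045) = (-1014 - 210) + 59045 = -1224 + 59045 = 57821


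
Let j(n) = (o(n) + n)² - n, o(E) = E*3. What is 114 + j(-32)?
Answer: 16530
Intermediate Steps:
o(E) = 3*E
j(n) = -n + 16*n² (j(n) = (3*n + n)² - n = (4*n)² - n = 16*n² - n = -n + 16*n²)
114 + j(-32) = 114 - 32*(-1 + 16*(-32)) = 114 - 32*(-1 - 512) = 114 - 32*(-513) = 114 + 16416 = 16530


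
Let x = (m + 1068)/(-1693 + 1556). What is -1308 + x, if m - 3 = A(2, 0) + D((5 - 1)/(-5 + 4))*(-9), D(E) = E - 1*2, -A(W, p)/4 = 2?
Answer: -180313/137 ≈ -1316.2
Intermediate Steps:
A(W, p) = -8 (A(W, p) = -4*2 = -8)
D(E) = -2 + E (D(E) = E - 2 = -2 + E)
m = 49 (m = 3 + (-8 + (-2 + (5 - 1)/(-5 + 4))*(-9)) = 3 + (-8 + (-2 + 4/(-1))*(-9)) = 3 + (-8 + (-2 + 4*(-1))*(-9)) = 3 + (-8 + (-2 - 4)*(-9)) = 3 + (-8 - 6*(-9)) = 3 + (-8 + 54) = 3 + 46 = 49)
x = -1117/137 (x = (49 + 1068)/(-1693 + 1556) = 1117/(-137) = 1117*(-1/137) = -1117/137 ≈ -8.1533)
-1308 + x = -1308 - 1117/137 = -180313/137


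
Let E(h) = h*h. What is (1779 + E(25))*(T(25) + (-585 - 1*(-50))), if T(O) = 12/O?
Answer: -32124652/25 ≈ -1.2850e+6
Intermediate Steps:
E(h) = h²
(1779 + E(25))*(T(25) + (-585 - 1*(-50))) = (1779 + 25²)*(12/25 + (-585 - 1*(-50))) = (1779 + 625)*(12*(1/25) + (-585 + 50)) = 2404*(12/25 - 535) = 2404*(-13363/25) = -32124652/25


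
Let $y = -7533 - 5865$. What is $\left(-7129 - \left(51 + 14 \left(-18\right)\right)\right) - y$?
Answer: $6470$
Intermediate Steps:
$y = -13398$
$\left(-7129 - \left(51 + 14 \left(-18\right)\right)\right) - y = \left(-7129 - \left(51 + 14 \left(-18\right)\right)\right) - -13398 = \left(-7129 - \left(51 - 252\right)\right) + 13398 = \left(-7129 - -201\right) + 13398 = \left(-7129 + 201\right) + 13398 = -6928 + 13398 = 6470$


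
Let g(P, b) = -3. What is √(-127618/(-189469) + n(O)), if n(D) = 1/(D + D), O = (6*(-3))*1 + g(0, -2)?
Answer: √839697429774/1136814 ≈ 0.80607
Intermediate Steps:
O = -21 (O = (6*(-3))*1 - 3 = -18*1 - 3 = -18 - 3 = -21)
n(D) = 1/(2*D)
√(-127618/(-189469) + n(O)) = √(-127618/(-189469) + (½)/(-21)) = √(-127618*(-1/189469) + (½)*(-1/21)) = √(127618/189469 - 1/42) = √(738641/1136814) = √839697429774/1136814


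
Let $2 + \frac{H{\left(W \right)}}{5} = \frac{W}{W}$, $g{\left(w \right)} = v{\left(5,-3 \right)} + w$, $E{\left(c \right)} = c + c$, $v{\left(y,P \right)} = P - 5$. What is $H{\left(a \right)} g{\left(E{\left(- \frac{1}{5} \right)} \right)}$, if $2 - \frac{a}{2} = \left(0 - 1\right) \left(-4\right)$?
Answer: $42$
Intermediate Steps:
$v{\left(y,P \right)} = -5 + P$
$E{\left(c \right)} = 2 c$
$a = -4$ ($a = 4 - 2 \left(0 - 1\right) \left(-4\right) = 4 - 2 \left(\left(-1\right) \left(-4\right)\right) = 4 - 8 = -4$)
$g{\left(w \right)} = -8 + w$ ($g{\left(w \right)} = \left(-5 - 3\right) + w = -8 + w$)
$H{\left(W \right)} = -5$ ($H{\left(W \right)} = -10 + 5 \frac{W}{W} = -10 + 5 \cdot 1 = -10 + 5 = -5$)
$H{\left(a \right)} g{\left(E{\left(- \frac{1}{5} \right)} \right)} = - 5 \left(-8 + 2 \left(- \frac{1}{5}\right)\right) = - 5 \left(-8 - \frac{2}{5}\right) = \left(-5\right) \left(- \frac{42}{5}\right) = 42$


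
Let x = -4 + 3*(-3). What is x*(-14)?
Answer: 182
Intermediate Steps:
x = -13 (x = -4 - 9 = -13)
x*(-14) = -13*(-14) = 182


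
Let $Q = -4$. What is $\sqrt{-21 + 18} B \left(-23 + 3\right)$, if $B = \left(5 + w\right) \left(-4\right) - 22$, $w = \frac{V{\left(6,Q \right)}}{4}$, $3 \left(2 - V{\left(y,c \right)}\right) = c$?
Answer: $\frac{2720 i \sqrt{3}}{3} \approx 1570.4 i$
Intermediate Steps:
$V{\left(y,c \right)} = 2 - \frac{c}{3}$
$w = \frac{5}{6}$ ($w = \frac{2 - - \frac{4}{3}}{4} = \left(2 + \frac{4}{3}\right) \frac{1}{4} = \frac{10}{3} \cdot \frac{1}{4} = \frac{5}{6} \approx 0.83333$)
$B = - \frac{136}{3}$ ($B = \left(5 + \frac{5}{6}\right) \left(-4\right) - 22 = \frac{35}{6} \left(-4\right) - 22 = - \frac{70}{3} - 22 = - \frac{136}{3} \approx -45.333$)
$\sqrt{-21 + 18} B \left(-23 + 3\right) = \sqrt{-21 + 18} \left(- \frac{136}{3}\right) \left(-23 + 3\right) = \sqrt{-3} \left(- \frac{136}{3}\right) \left(-20\right) = i \sqrt{3} \left(- \frac{136}{3}\right) \left(-20\right) = - \frac{136 i \sqrt{3}}{3} \left(-20\right) = \frac{2720 i \sqrt{3}}{3}$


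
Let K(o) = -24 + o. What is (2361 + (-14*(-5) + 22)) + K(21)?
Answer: 2450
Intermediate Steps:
(2361 + (-14*(-5) + 22)) + K(21) = (2361 + (-14*(-5) + 22)) + (-24 + 21) = (2361 + (70 + 22)) - 3 = (2361 + 92) - 3 = 2453 - 3 = 2450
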